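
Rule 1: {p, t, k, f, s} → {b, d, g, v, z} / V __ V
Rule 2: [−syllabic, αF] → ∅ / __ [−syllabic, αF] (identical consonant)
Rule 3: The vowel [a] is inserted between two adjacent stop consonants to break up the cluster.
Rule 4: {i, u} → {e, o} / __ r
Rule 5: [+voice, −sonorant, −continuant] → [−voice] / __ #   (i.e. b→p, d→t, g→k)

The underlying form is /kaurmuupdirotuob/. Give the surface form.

kaormuupaderoduop

Rule 1 (intervocalic voicing): /t/ is a voiceless obstruent between vowels /o/ and /u/, so it voices to [d]. /kaurmuupdirotuob/ → kaurmuupdiroduob.
Rule 2 (degemination): no segment meets the environment; /kaurmuupdiroduob/ is unchanged.
Rule 3 (stop-cluster a-epenthesis): /p/ and /d/ form a stop–stop cluster, so [a] is inserted between them. /kaurmuupdiroduob/ → kaurmuupadiroduob.
Rule 4 (pre-rhotic lowering): /u/ is a high vowel immediately before /r/, so it lowers to [o]. /i/ is a high vowel immediately before /r/, so it lowers to [e]. /kaurmuupadiroduob/ → kaormuupaderoduob.
Rule 5 (final devoicing): /b/ is a voiced stop in word-final position, so it devoices to [p]. /kaormuupaderoduob/ → kaormuupaderoduop.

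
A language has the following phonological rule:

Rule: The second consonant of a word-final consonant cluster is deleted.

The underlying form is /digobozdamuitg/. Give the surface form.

digobozdamuit

/g/ is the second consonant of a word-final cluster /tg/, so it deletes.
The other instances of /d/, /g/, /b/, /z/, /m/, /t/ do not occur in the required environment and remain unchanged.
Surface form: [digobozdamuit].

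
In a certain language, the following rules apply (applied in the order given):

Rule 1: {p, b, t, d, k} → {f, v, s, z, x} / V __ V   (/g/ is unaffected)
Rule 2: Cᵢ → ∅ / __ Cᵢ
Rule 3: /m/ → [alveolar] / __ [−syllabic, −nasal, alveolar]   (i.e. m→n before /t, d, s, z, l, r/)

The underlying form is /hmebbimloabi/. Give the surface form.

hmebinloavi

Rule 1 (intervocalic spirantization): /b/ is a stop between vowels /a/ and /i/, so it spirantizes to the fricative [v]. /hmebbimloabi/ → hmebbimloavi.
Rule 2 (degemination): /bb/ is a geminate; the first /b/ deletes. /hmebbimloavi/ → hmebimloavi.
Rule 3 (nasal place assimilation): /m/ precedes the alveolar consonant /l/, so it assimilates in place to [n]. /hmebimloavi/ → hmebinloavi.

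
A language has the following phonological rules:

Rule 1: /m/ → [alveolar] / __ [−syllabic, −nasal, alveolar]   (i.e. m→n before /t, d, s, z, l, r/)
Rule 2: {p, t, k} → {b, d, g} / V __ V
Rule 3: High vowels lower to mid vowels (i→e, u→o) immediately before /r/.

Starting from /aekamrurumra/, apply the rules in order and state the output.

Rule 1 (nasal place assimilation): /m/ precedes the alveolar consonant /r/, so it assimilates in place to [n]. /m/ precedes the alveolar consonant /r/, so it assimilates in place to [n]. /aekamrurumra/ → aekanrurunra.
Rule 2 (intervocalic voicing): /k/ is a voiceless stop between vowels /e/ and /a/, so it voices to [g]. /aekanrurunra/ → aeganrurunra.
Rule 3 (pre-rhotic lowering): /u/ is a high vowel immediately before /r/, so it lowers to [o]. /aeganrurunra/ → aeganrorunra.

aeganrorunra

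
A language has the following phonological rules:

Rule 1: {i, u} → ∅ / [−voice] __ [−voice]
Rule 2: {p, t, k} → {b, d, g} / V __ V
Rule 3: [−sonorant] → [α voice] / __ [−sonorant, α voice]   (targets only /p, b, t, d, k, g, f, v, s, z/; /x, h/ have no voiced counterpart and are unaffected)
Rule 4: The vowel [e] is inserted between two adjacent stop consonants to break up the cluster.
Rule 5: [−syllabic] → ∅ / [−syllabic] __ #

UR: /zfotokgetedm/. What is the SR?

Rule 1 (high vowel syncope): no segment meets the environment; /zfotokgetedm/ is unchanged.
Rule 2 (intervocalic voicing): /t/ is a voiceless stop between vowels /o/ and /o/, so it voices to [d]. /t/ is a voiceless stop between vowels /e/ and /e/, so it voices to [d]. /zfotokgetedm/ → zfodokgededm.
Rule 3 (regressive voicing assimilation): /z/ precedes the voiceless obstruent /f/, so it devoices to [s] by assimilation. /k/ precedes the voiced obstruent /g/, so it voices to [g] by assimilation. /zfodokgededm/ → sfodoggededm.
Rule 4 (stop-cluster e-epenthesis): /g/ and /g/ form a stop–stop cluster, so [e] is inserted between them. /sfodoggededm/ → sfodogegededm.
Rule 5 (final cluster simplification): /m/ is the second consonant of a word-final cluster /dm/, so it deletes. /sfodogegededm/ → sfodogegeded.

sfodogegeded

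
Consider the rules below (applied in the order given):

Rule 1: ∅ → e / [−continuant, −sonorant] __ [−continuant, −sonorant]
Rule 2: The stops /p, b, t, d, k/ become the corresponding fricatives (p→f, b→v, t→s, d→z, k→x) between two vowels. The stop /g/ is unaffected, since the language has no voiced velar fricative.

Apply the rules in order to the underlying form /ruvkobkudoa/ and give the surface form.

ruvkovexuzoa

Rule 1 (stop-cluster e-epenthesis): /b/ and /k/ form a stop–stop cluster, so [e] is inserted between them. /ruvkobkudoa/ → ruvkobekudoa.
Rule 2 (intervocalic spirantization): /b/ is a stop between vowels /o/ and /e/, so it spirantizes to the fricative [v]. /k/ is a stop between vowels /e/ and /u/, so it spirantizes to the fricative [x]. /d/ is a stop between vowels /u/ and /o/, so it spirantizes to the fricative [z]. /ruvkobekudoa/ → ruvkovexuzoa.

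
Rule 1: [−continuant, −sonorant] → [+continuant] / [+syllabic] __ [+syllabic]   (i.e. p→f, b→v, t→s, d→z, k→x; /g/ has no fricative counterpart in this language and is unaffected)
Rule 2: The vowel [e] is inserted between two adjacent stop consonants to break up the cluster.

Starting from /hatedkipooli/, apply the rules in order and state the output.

Rule 1 (intervocalic spirantization): /t/ is a stop between vowels /a/ and /e/, so it spirantizes to the fricative [s]. /p/ is a stop between vowels /i/ and /o/, so it spirantizes to the fricative [f]. /hatedkipooli/ → hasedkifooli.
Rule 2 (stop-cluster e-epenthesis): /d/ and /k/ form a stop–stop cluster, so [e] is inserted between them. /hasedkifooli/ → hasedekifooli.

hasedekifooli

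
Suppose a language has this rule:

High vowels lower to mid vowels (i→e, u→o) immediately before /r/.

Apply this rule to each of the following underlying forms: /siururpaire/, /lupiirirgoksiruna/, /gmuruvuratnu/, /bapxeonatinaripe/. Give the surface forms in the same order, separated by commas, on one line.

siororpaere, lupierergokseruna, gmoruvoratnu, bapxeonatinaripe

/siururpaire/: /u/ is a high vowel immediately before /r/, so it lowers to [o]. /u/ is a high vowel immediately before /r/, so it lowers to [o]. /i/ is a high vowel immediately before /r/, so it lowers to [e]. → [siororpaere].
/lupiirirgoksiruna/: /i/ is a high vowel immediately before /r/, so it lowers to [e]. /i/ is a high vowel immediately before /r/, so it lowers to [e]. /i/ is a high vowel immediately before /r/, so it lowers to [e]. → [lupierergokseruna].
/gmuruvuratnu/: /u/ is a high vowel immediately before /r/, so it lowers to [o]. /u/ is a high vowel immediately before /r/, so it lowers to [o]. → [gmoruvoratnu].
/bapxeonatinaripe/: the rule's environment is not met; surfaces unchanged as [bapxeonatinaripe].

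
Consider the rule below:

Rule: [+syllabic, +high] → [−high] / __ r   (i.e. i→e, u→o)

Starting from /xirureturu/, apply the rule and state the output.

xeroretoru

/i/ is a high vowel immediately before /r/, so it lowers to [e].
/u/ is a high vowel immediately before /r/, so it lowers to [o].
/u/ is a high vowel immediately before /r/, so it lowers to [o].
The other instance of /u/ does not occur in the required environment and remains unchanged.
Surface form: [xeroretoru].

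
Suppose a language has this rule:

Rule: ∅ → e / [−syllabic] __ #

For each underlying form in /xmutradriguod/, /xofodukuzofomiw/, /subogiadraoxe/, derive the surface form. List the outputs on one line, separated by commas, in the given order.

xmutradriguode, xofodukuzofomiwe, subogiadraoxe

/xmutradriguod/: the form ends in the consonant /d/, so [e] is inserted word-finally. → [xmutradriguode].
/xofodukuzofomiw/: the form ends in the consonant /w/, so [e] is inserted word-finally. → [xofodukuzofomiwe].
/subogiadraoxe/: the rule's environment is not met; surfaces unchanged as [subogiadraoxe].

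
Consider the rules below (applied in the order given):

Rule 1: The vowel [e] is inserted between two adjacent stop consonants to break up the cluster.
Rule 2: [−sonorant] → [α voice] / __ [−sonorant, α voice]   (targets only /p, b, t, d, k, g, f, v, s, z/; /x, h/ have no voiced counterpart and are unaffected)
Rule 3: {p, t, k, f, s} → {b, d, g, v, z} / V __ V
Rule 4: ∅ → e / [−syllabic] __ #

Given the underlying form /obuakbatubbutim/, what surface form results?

obuagebadubebudime

Rule 1 (stop-cluster e-epenthesis): /k/ and /b/ form a stop–stop cluster, so [e] is inserted between them. /b/ and /b/ form a stop–stop cluster, so [e] is inserted between them. /obuakbatubbutim/ → obuakebatubebutim.
Rule 2 (regressive voicing assimilation): no segment meets the environment; /obuakebatubebutim/ is unchanged.
Rule 3 (intervocalic voicing): /k/ is a voiceless obstruent between vowels /a/ and /e/, so it voices to [g]. /t/ is a voiceless obstruent between vowels /a/ and /u/, so it voices to [d]. /t/ is a voiceless obstruent between vowels /u/ and /i/, so it voices to [d]. /obuakebatubebutim/ → obuagebadubebudim.
Rule 4 (final e-epenthesis): the form ends in the consonant /m/, so [e] is inserted word-finally. /obuagebadubebudim/ → obuagebadubebudime.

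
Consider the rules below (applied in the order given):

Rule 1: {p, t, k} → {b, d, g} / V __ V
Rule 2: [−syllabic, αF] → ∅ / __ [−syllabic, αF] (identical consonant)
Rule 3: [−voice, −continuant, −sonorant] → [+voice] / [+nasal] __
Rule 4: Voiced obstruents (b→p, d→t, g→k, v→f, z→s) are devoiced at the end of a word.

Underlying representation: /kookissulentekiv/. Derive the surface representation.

koogisulendegif

Rule 1 (intervocalic voicing): /k/ is a voiceless stop between vowels /o/ and /i/, so it voices to [g]. /k/ is a voiceless stop between vowels /e/ and /i/, so it voices to [g]. /kookissulentekiv/ → koogissulentegiv.
Rule 2 (degemination): /ss/ is a geminate; the first /s/ deletes. /koogissulentegiv/ → koogisulentegiv.
Rule 3 (post-nasal voicing): /t/ is a voiceless stop immediately after the nasal /n/, so it voices to [d]. /koogisulentegiv/ → koogisulendegiv.
Rule 4 (final devoicing): /v/ is a voiced obstruent in word-final position, so it devoices to [f]. /koogisulendegiv/ → koogisulendegif.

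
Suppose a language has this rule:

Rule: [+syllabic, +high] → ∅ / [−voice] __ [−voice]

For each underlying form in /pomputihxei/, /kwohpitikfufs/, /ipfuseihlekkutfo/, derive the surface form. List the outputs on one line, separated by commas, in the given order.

/pomputihxei/: /u/ is a high vowel flanked by voiceless consonants /p/ and /t/, so it deletes. /i/ is a high vowel flanked by voiceless consonants /t/ and /h/, so it deletes. → [pompthxei].
/kwohpitikfufs/: /i/ is a high vowel flanked by voiceless consonants /p/ and /t/, so it deletes. /i/ is a high vowel flanked by voiceless consonants /t/ and /k/, so it deletes. /u/ is a high vowel flanked by voiceless consonants /f/ and /f/, so it deletes. → [kwohptkffs].
/ipfuseihlekkutfo/: /u/ is a high vowel flanked by voiceless consonants /f/ and /s/, so it deletes. /u/ is a high vowel flanked by voiceless consonants /k/ and /t/, so it deletes. → [ipfseihlekktfo].

pompthxei, kwohptkffs, ipfseihlekktfo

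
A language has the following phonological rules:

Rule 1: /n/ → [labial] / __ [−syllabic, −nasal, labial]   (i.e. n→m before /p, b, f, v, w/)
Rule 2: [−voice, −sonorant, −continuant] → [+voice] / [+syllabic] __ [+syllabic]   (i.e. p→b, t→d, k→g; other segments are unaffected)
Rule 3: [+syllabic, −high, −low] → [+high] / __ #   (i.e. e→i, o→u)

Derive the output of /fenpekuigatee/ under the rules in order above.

fempeguigadei

Rule 1 (nasal place assimilation): /n/ precedes the labial consonant /p/, so it assimilates in place to [m]. /fenpekuigatee/ → fempekuigatee.
Rule 2 (intervocalic voicing): /k/ is a voiceless stop between vowels /e/ and /u/, so it voices to [g]. /t/ is a voiceless stop between vowels /a/ and /e/, so it voices to [d]. /fempekuigatee/ → fempeguigadee.
Rule 3 (final vowel raising): /e/ is a mid vowel in word-final position, so it raises to [i]. /fempeguigadee/ → fempeguigadei.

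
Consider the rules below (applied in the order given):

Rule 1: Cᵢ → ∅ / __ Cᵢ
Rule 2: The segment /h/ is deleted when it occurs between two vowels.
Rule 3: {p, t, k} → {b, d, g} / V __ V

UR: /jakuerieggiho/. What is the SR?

Rule 1 (degemination): /gg/ is a geminate; the first /g/ deletes. /jakuerieggiho/ → jakueriegiho.
Rule 2 (intervocalic h-deletion): /h/ occurs between vowels /i/ and /o/, so it deletes. /jakueriegiho/ → jakueriegio.
Rule 3 (intervocalic voicing): /k/ is a voiceless stop between vowels /a/ and /u/, so it voices to [g]. /jakueriegio/ → jagueriegio.

jagueriegio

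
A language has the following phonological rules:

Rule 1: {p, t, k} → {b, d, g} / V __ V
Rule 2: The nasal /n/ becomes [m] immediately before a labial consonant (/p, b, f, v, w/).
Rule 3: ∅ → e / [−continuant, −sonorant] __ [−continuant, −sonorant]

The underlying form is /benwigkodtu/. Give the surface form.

Rule 1 (intervocalic voicing): no segment meets the environment; /benwigkodtu/ is unchanged.
Rule 2 (nasal place assimilation): /n/ precedes the labial consonant /w/, so it assimilates in place to [m]. /benwigkodtu/ → bemwigkodtu.
Rule 3 (stop-cluster e-epenthesis): /g/ and /k/ form a stop–stop cluster, so [e] is inserted between them. /d/ and /t/ form a stop–stop cluster, so [e] is inserted between them. /bemwigkodtu/ → bemwigekodetu.

bemwigekodetu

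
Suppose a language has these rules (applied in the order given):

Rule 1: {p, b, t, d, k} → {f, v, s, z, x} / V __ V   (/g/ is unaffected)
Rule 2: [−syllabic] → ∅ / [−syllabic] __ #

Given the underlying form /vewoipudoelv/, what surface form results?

Rule 1 (intervocalic spirantization): /p/ is a stop between vowels /i/ and /u/, so it spirantizes to the fricative [f]. /d/ is a stop between vowels /u/ and /o/, so it spirantizes to the fricative [z]. /vewoipudoelv/ → vewoifuzoelv.
Rule 2 (final cluster simplification): /v/ is the second consonant of a word-final cluster /lv/, so it deletes. /vewoifuzoelv/ → vewoifuzoel.

vewoifuzoel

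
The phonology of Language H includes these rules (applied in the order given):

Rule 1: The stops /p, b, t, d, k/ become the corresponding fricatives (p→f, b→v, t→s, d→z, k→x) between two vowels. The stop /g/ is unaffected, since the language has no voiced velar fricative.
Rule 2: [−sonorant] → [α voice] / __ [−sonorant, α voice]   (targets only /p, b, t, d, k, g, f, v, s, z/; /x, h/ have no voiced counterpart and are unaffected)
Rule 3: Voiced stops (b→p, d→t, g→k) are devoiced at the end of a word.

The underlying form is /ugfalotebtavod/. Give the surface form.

ukfaloseptavot

Rule 1 (intervocalic spirantization): /t/ is a stop between vowels /o/ and /e/, so it spirantizes to the fricative [s]. /ugfalotebtavod/ → ugfalosebtavod.
Rule 2 (regressive voicing assimilation): /g/ precedes the voiceless obstruent /f/, so it devoices to [k] by assimilation. /b/ precedes the voiceless obstruent /t/, so it devoices to [p] by assimilation. /ugfalosebtavod/ → ukfaloseptavod.
Rule 3 (final devoicing): /d/ is a voiced stop in word-final position, so it devoices to [t]. /ukfaloseptavod/ → ukfaloseptavot.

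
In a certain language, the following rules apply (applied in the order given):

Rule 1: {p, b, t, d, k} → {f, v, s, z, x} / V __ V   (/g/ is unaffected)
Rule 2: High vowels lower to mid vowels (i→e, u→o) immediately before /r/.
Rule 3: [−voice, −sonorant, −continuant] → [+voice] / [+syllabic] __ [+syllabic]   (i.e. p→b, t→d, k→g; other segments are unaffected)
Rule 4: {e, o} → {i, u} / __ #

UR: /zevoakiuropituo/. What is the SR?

Rule 1 (intervocalic spirantization): /k/ is a stop between vowels /a/ and /i/, so it spirantizes to the fricative [x]. /p/ is a stop between vowels /o/ and /i/, so it spirantizes to the fricative [f]. /t/ is a stop between vowels /i/ and /u/, so it spirantizes to the fricative [s]. /zevoakiuropituo/ → zevoaxiurofisuo.
Rule 2 (pre-rhotic lowering): /u/ is a high vowel immediately before /r/, so it lowers to [o]. /zevoaxiurofisuo/ → zevoaxiorofisuo.
Rule 3 (intervocalic voicing): no segment meets the environment; /zevoaxiorofisuo/ is unchanged.
Rule 4 (final vowel raising): /o/ is a mid vowel in word-final position, so it raises to [u]. /zevoaxiorofisuo/ → zevoaxiorofisuu.

zevoaxiorofisuu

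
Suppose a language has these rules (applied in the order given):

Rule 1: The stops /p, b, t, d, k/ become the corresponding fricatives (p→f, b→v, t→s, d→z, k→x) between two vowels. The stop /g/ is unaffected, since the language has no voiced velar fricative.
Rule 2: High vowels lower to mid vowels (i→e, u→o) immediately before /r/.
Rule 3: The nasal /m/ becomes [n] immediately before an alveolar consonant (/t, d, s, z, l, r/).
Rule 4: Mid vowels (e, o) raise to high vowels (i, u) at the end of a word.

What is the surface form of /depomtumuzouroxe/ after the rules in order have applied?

defontumuzooroxi

Rule 1 (intervocalic spirantization): /p/ is a stop between vowels /e/ and /o/, so it spirantizes to the fricative [f]. /depomtumuzouroxe/ → defomtumuzouroxe.
Rule 2 (pre-rhotic lowering): /u/ is a high vowel immediately before /r/, so it lowers to [o]. /defomtumuzouroxe/ → defomtumuzooroxe.
Rule 3 (nasal place assimilation): /m/ precedes the alveolar consonant /t/, so it assimilates in place to [n]. /defomtumuzooroxe/ → defontumuzooroxe.
Rule 4 (final vowel raising): /e/ is a mid vowel in word-final position, so it raises to [i]. /defontumuzooroxe/ → defontumuzooroxi.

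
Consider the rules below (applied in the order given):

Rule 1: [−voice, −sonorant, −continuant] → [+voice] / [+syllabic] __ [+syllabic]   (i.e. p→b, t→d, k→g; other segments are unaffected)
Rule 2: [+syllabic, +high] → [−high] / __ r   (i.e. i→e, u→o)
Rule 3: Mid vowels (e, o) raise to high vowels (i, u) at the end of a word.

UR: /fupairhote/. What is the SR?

fubaerhodi

Rule 1 (intervocalic voicing): /p/ is a voiceless stop between vowels /u/ and /a/, so it voices to [b]. /t/ is a voiceless stop between vowels /o/ and /e/, so it voices to [d]. /fupairhote/ → fubairhode.
Rule 2 (pre-rhotic lowering): /i/ is a high vowel immediately before /r/, so it lowers to [e]. /fubairhode/ → fubaerhode.
Rule 3 (final vowel raising): /e/ is a mid vowel in word-final position, so it raises to [i]. /fubaerhode/ → fubaerhodi.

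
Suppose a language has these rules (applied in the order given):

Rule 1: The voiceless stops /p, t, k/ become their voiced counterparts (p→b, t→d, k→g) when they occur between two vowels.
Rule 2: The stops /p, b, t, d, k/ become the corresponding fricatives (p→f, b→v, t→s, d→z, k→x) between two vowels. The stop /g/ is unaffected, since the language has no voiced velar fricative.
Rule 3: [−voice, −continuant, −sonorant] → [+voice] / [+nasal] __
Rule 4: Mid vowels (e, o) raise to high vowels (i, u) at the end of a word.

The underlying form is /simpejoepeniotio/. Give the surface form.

Rule 1 (intervocalic voicing): /p/ is a voiceless stop between vowels /e/ and /e/, so it voices to [b]. /t/ is a voiceless stop between vowels /o/ and /i/, so it voices to [d]. /simpejoepeniotio/ → simpejoebeniodio.
Rule 2 (intervocalic spirantization): /b/ is a stop between vowels /e/ and /e/, so it spirantizes to the fricative [v]. /d/ is a stop between vowels /o/ and /i/, so it spirantizes to the fricative [z]. /simpejoebeniodio/ → simpejoeveniozio.
Rule 3 (post-nasal voicing): /p/ is a voiceless stop immediately after the nasal /m/, so it voices to [b]. /simpejoeveniozio/ → simbejoeveniozio.
Rule 4 (final vowel raising): /o/ is a mid vowel in word-final position, so it raises to [u]. /simbejoeveniozio/ → simbejoevenioziu.

simbejoevenioziu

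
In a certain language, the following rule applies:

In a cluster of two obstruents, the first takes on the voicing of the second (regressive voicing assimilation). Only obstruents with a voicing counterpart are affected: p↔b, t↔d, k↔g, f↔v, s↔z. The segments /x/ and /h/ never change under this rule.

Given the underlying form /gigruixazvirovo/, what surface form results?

No segment of /gigruixazvirovo/ meets the structural description of the rule, so the form surfaces unchanged.

gigruixazvirovo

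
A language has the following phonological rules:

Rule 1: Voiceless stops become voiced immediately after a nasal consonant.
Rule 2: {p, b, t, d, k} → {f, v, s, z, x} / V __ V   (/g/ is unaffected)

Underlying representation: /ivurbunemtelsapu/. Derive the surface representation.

Rule 1 (post-nasal voicing): /t/ is a voiceless stop immediately after the nasal /m/, so it voices to [d]. /ivurbunemtelsapu/ → ivurbunemdelsapu.
Rule 2 (intervocalic spirantization): /p/ is a stop between vowels /a/ and /u/, so it spirantizes to the fricative [f]. /ivurbunemdelsapu/ → ivurbunemdelsafu.

ivurbunemdelsafu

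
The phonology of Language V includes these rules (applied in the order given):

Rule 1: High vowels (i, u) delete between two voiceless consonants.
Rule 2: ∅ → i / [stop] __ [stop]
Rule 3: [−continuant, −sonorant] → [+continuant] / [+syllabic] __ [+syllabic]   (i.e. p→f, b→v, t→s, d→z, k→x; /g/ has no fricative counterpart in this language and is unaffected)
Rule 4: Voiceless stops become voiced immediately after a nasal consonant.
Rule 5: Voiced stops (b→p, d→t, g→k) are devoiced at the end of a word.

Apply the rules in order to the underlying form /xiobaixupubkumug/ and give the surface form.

xiovaixpuvixumuk

Rule 1 (high vowel syncope): /u/ is a high vowel flanked by voiceless consonants /x/ and /p/, so it deletes. /xiobaixupubkumug/ → xiobaixpubkumug.
Rule 2 (stop-cluster i-epenthesis): /b/ and /k/ form a stop–stop cluster, so [i] is inserted between them. /xiobaixpubkumug/ → xiobaixpubikumug.
Rule 3 (intervocalic spirantization): /b/ is a stop between vowels /o/ and /a/, so it spirantizes to the fricative [v]. /b/ is a stop between vowels /u/ and /i/, so it spirantizes to the fricative [v]. /k/ is a stop between vowels /i/ and /u/, so it spirantizes to the fricative [x]. /xiobaixpubikumug/ → xiovaixpuvixumug.
Rule 4 (post-nasal voicing): no segment meets the environment; /xiovaixpuvixumug/ is unchanged.
Rule 5 (final devoicing): /g/ is a voiced stop in word-final position, so it devoices to [k]. /xiovaixpuvixumug/ → xiovaixpuvixumuk.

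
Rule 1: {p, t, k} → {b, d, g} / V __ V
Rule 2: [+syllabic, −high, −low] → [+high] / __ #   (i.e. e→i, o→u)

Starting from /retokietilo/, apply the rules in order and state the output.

Rule 1 (intervocalic voicing): /t/ is a voiceless stop between vowels /e/ and /o/, so it voices to [d]. /k/ is a voiceless stop between vowels /o/ and /i/, so it voices to [g]. /t/ is a voiceless stop between vowels /e/ and /i/, so it voices to [d]. /retokietilo/ → redogiedilo.
Rule 2 (final vowel raising): /o/ is a mid vowel in word-final position, so it raises to [u]. /redogiedilo/ → redogiedilu.

redogiedilu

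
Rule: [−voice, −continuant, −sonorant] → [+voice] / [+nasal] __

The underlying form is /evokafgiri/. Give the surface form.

evokafgiri

No segment of /evokafgiri/ meets the structural description of the rule, so the form surfaces unchanged.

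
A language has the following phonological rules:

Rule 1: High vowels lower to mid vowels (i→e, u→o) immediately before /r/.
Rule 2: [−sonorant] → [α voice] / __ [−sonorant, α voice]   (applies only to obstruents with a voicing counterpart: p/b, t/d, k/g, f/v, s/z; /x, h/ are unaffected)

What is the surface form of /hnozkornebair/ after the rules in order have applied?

hnoskornebaer

Rule 1 (pre-rhotic lowering): /i/ is a high vowel immediately before /r/, so it lowers to [e]. /hnozkornebair/ → hnozkornebaer.
Rule 2 (regressive voicing assimilation): /z/ precedes the voiceless obstruent /k/, so it devoices to [s] by assimilation. /hnozkornebaer/ → hnoskornebaer.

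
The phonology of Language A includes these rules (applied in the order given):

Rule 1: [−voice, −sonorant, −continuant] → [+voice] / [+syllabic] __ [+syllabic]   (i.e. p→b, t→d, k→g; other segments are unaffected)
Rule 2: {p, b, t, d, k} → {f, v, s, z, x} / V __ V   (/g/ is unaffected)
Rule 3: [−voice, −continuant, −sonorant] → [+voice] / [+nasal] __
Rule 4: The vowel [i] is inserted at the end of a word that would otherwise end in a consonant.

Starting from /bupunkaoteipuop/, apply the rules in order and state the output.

buvungaozeivuopi

Rule 1 (intervocalic voicing): /p/ is a voiceless stop between vowels /u/ and /u/, so it voices to [b]. /t/ is a voiceless stop between vowels /o/ and /e/, so it voices to [d]. /p/ is a voiceless stop between vowels /i/ and /u/, so it voices to [b]. /bupunkaoteipuop/ → bubunkaodeibuop.
Rule 2 (intervocalic spirantization): /b/ is a stop between vowels /u/ and /u/, so it spirantizes to the fricative [v]. /d/ is a stop between vowels /o/ and /e/, so it spirantizes to the fricative [z]. /b/ is a stop between vowels /i/ and /u/, so it spirantizes to the fricative [v]. /bubunkaodeibuop/ → buvunkaozeivuop.
Rule 3 (post-nasal voicing): /k/ is a voiceless stop immediately after the nasal /n/, so it voices to [g]. /buvunkaozeivuop/ → buvungaozeivuop.
Rule 4 (final i-epenthesis): the form ends in the consonant /p/, so [i] is inserted word-finally. /buvungaozeivuop/ → buvungaozeivuopi.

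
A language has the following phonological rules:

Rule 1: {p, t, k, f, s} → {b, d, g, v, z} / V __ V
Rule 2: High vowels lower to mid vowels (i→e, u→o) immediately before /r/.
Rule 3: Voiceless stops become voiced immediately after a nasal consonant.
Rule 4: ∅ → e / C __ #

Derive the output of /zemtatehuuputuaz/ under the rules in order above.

zemdadehuubuduaze

Rule 1 (intervocalic voicing): /t/ is a voiceless obstruent between vowels /a/ and /e/, so it voices to [d]. /p/ is a voiceless obstruent between vowels /u/ and /u/, so it voices to [b]. /t/ is a voiceless obstruent between vowels /u/ and /u/, so it voices to [d]. /zemtatehuuputuaz/ → zemtadehuubuduaz.
Rule 2 (pre-rhotic lowering): no segment meets the environment; /zemtadehuubuduaz/ is unchanged.
Rule 3 (post-nasal voicing): /t/ is a voiceless stop immediately after the nasal /m/, so it voices to [d]. /zemtadehuubuduaz/ → zemdadehuubuduaz.
Rule 4 (final e-epenthesis): the form ends in the consonant /z/, so [e] is inserted word-finally. /zemdadehuubuduaz/ → zemdadehuubuduaze.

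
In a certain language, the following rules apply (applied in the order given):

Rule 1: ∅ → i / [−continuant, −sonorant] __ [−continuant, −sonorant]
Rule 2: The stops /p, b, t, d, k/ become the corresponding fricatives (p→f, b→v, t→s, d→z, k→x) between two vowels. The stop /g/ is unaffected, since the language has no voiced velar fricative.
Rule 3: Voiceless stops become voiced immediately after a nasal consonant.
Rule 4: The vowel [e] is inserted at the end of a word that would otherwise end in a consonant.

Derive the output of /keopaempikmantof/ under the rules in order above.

Rule 1 (stop-cluster i-epenthesis): no segment meets the environment; /keopaempikmantof/ is unchanged.
Rule 2 (intervocalic spirantization): /p/ is a stop between vowels /o/ and /a/, so it spirantizes to the fricative [f]. /keopaempikmantof/ → keofaempikmantof.
Rule 3 (post-nasal voicing): /p/ is a voiceless stop immediately after the nasal /m/, so it voices to [b]. /t/ is a voiceless stop immediately after the nasal /n/, so it voices to [d]. /keofaempikmantof/ → keofaembikmandof.
Rule 4 (final e-epenthesis): the form ends in the consonant /f/, so [e] is inserted word-finally. /keofaembikmandof/ → keofaembikmandofe.

keofaembikmandofe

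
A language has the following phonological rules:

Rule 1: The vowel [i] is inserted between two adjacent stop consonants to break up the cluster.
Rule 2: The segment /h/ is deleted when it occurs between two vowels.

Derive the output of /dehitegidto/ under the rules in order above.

Rule 1 (stop-cluster i-epenthesis): /d/ and /t/ form a stop–stop cluster, so [i] is inserted between them. /dehitegidto/ → dehitegidito.
Rule 2 (intervocalic h-deletion): /h/ occurs between vowels /e/ and /i/, so it deletes. /dehitegidito/ → deitegidito.

deitegidito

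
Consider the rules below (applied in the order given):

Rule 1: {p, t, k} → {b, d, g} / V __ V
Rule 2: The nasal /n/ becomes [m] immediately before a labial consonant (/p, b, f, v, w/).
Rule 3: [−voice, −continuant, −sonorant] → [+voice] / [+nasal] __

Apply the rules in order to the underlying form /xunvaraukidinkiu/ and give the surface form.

xumvaraugidingiu

Rule 1 (intervocalic voicing): /k/ is a voiceless stop between vowels /u/ and /i/, so it voices to [g]. /xunvaraukidinkiu/ → xunvaraugidinkiu.
Rule 2 (nasal place assimilation): /n/ precedes the labial consonant /v/, so it assimilates in place to [m]. /xunvaraugidinkiu/ → xumvaraugidinkiu.
Rule 3 (post-nasal voicing): /k/ is a voiceless stop immediately after the nasal /n/, so it voices to [g]. /xumvaraugidinkiu/ → xumvaraugidingiu.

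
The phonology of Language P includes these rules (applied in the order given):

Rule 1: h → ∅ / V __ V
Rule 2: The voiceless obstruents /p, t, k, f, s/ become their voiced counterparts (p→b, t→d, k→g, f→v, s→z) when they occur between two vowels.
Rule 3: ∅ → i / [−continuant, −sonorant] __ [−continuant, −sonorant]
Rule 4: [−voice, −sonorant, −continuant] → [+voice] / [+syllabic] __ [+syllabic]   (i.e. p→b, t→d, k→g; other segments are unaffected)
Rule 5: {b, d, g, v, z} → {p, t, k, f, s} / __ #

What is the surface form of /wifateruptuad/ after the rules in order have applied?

Rule 1 (intervocalic h-deletion): no segment meets the environment; /wifateruptuad/ is unchanged.
Rule 2 (intervocalic voicing): /f/ is a voiceless obstruent between vowels /i/ and /a/, so it voices to [v]. /t/ is a voiceless obstruent between vowels /a/ and /e/, so it voices to [d]. /wifateruptuad/ → wivaderuptuad.
Rule 3 (stop-cluster i-epenthesis): /p/ and /t/ form a stop–stop cluster, so [i] is inserted between them. /wivaderuptuad/ → wivaderupituad.
Rule 4 (intervocalic voicing): /p/ is a voiceless stop between vowels /u/ and /i/, so it voices to [b]. /t/ is a voiceless stop between vowels /i/ and /u/, so it voices to [d]. /wivaderupituad/ → wivaderubiduad.
Rule 5 (final devoicing): /d/ is a voiced obstruent in word-final position, so it devoices to [t]. /wivaderubiduad/ → wivaderubiduat.

wivaderubiduat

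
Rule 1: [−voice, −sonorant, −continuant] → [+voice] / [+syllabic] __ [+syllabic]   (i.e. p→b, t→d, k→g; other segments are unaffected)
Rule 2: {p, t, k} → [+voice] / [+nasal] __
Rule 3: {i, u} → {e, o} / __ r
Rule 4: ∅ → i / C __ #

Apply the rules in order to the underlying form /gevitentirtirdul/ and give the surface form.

Rule 1 (intervocalic voicing): /t/ is a voiceless stop between vowels /i/ and /e/, so it voices to [d]. /gevitentirtirdul/ → gevidentirtirdul.
Rule 2 (post-nasal voicing): /t/ is a voiceless stop immediately after the nasal /n/, so it voices to [d]. /gevidentirtirdul/ → gevidendirtirdul.
Rule 3 (pre-rhotic lowering): /i/ is a high vowel immediately before /r/, so it lowers to [e]. /i/ is a high vowel immediately before /r/, so it lowers to [e]. /gevidendirtirdul/ → gevidenderterdul.
Rule 4 (final i-epenthesis): the form ends in the consonant /l/, so [i] is inserted word-finally. /gevidenderterdul/ → gevidenderterduli.

gevidenderterduli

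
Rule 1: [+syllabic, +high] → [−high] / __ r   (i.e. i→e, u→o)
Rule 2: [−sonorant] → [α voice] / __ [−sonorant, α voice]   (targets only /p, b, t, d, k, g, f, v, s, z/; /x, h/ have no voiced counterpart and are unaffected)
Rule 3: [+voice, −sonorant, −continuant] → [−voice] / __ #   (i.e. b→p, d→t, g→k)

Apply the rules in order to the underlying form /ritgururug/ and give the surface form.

ridgororuk

Rule 1 (pre-rhotic lowering): /u/ is a high vowel immediately before /r/, so it lowers to [o]. /u/ is a high vowel immediately before /r/, so it lowers to [o]. /ritgururug/ → ritgororug.
Rule 2 (regressive voicing assimilation): /t/ precedes the voiced obstruent /g/, so it voices to [d] by assimilation. /ritgororug/ → ridgororug.
Rule 3 (final devoicing): /g/ is a voiced stop in word-final position, so it devoices to [k]. /ridgororug/ → ridgororuk.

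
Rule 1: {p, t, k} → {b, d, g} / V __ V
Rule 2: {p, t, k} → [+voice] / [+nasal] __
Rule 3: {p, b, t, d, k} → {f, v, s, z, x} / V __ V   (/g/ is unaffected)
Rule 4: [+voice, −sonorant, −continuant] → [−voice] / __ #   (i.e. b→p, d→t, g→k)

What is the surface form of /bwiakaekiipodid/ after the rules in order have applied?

Rule 1 (intervocalic voicing): /k/ is a voiceless stop between vowels /a/ and /a/, so it voices to [g]. /k/ is a voiceless stop between vowels /e/ and /i/, so it voices to [g]. /p/ is a voiceless stop between vowels /i/ and /o/, so it voices to [b]. /bwiakaekiipodid/ → bwiagaegiibodid.
Rule 2 (post-nasal voicing): no segment meets the environment; /bwiagaegiibodid/ is unchanged.
Rule 3 (intervocalic spirantization): /b/ is a stop between vowels /i/ and /o/, so it spirantizes to the fricative [v]. /d/ is a stop between vowels /o/ and /i/, so it spirantizes to the fricative [z]. /bwiagaegiibodid/ → bwiagaegiivozid.
Rule 4 (final devoicing): /d/ is a voiced stop in word-final position, so it devoices to [t]. /bwiagaegiivozid/ → bwiagaegiivozit.

bwiagaegiivozit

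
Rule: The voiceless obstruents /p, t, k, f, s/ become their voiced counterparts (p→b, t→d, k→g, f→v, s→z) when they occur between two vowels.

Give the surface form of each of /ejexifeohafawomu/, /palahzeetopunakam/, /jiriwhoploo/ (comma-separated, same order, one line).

/ejexifeohafawomu/: /f/ is a voiceless obstruent between vowels /i/ and /e/, so it voices to [v]. /f/ is a voiceless obstruent between vowels /a/ and /a/, so it voices to [v]. → [ejexiveohavawomu].
/palahzeetopunakam/: /t/ is a voiceless obstruent between vowels /e/ and /o/, so it voices to [d]. /p/ is a voiceless obstruent between vowels /o/ and /u/, so it voices to [b]. /k/ is a voiceless obstruent between vowels /a/ and /a/, so it voices to [g]. → [palahzeedobunagam].
/jiriwhoploo/: the rule's environment is not met; surfaces unchanged as [jiriwhoploo].

ejexiveohavawomu, palahzeedobunagam, jiriwhoploo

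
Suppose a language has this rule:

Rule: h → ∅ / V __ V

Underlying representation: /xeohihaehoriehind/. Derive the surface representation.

xeoiaeorieind

/h/ occurs between vowels /o/ and /i/, so it deletes.
/h/ occurs between vowels /i/ and /a/, so it deletes.
/h/ occurs between vowels /e/ and /o/, so it deletes.
/h/ occurs between vowels /e/ and /i/, so it deletes.
Surface form: [xeoiaeorieind].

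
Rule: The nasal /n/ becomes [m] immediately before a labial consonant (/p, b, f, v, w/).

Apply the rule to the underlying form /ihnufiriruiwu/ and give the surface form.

No segment of /ihnufiriruiwu/ meets the structural description of the rule, so the form surfaces unchanged.

ihnufiriruiwu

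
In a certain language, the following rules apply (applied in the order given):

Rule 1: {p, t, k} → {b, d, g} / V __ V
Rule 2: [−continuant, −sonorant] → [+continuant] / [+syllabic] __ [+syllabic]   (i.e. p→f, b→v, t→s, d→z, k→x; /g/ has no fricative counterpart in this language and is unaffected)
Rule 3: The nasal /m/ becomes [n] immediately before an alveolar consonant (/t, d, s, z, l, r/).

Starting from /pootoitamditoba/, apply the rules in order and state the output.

Rule 1 (intervocalic voicing): /t/ is a voiceless stop between vowels /o/ and /o/, so it voices to [d]. /t/ is a voiceless stop between vowels /i/ and /a/, so it voices to [d]. /t/ is a voiceless stop between vowels /i/ and /o/, so it voices to [d]. /pootoitamditoba/ → poodoidamdidoba.
Rule 2 (intervocalic spirantization): /d/ is a stop between vowels /o/ and /o/, so it spirantizes to the fricative [z]. /d/ is a stop between vowels /i/ and /a/, so it spirantizes to the fricative [z]. /d/ is a stop between vowels /i/ and /o/, so it spirantizes to the fricative [z]. /b/ is a stop between vowels /o/ and /a/, so it spirantizes to the fricative [v]. /poodoidamdidoba/ → poozoizamdizova.
Rule 3 (nasal place assimilation): /m/ precedes the alveolar consonant /d/, so it assimilates in place to [n]. /poozoizamdizova/ → poozoizandizova.

poozoizandizova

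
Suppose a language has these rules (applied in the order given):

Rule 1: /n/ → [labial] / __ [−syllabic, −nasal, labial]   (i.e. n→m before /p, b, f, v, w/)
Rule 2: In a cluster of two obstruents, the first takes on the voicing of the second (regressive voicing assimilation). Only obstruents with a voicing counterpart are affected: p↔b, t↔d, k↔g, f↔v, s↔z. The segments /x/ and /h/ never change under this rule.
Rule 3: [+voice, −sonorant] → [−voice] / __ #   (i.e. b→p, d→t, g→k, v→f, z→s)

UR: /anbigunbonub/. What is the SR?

Rule 1 (nasal place assimilation): /n/ precedes the labial consonant /b/, so it assimilates in place to [m]. /n/ precedes the labial consonant /b/, so it assimilates in place to [m]. /anbigunbonub/ → ambigumbonub.
Rule 2 (regressive voicing assimilation): no segment meets the environment; /ambigumbonub/ is unchanged.
Rule 3 (final devoicing): /b/ is a voiced obstruent in word-final position, so it devoices to [p]. /ambigumbonub/ → ambigumbonup.

ambigumbonup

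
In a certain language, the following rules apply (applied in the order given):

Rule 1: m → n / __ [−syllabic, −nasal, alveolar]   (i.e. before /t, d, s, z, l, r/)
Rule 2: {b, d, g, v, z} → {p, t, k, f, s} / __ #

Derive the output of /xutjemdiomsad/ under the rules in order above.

Rule 1 (nasal place assimilation): /m/ precedes the alveolar consonant /d/, so it assimilates in place to [n]. /m/ precedes the alveolar consonant /s/, so it assimilates in place to [n]. /xutjemdiomsad/ → xutjendionsad.
Rule 2 (final devoicing): /d/ is a voiced obstruent in word-final position, so it devoices to [t]. /xutjendionsad/ → xutjendionsat.

xutjendionsat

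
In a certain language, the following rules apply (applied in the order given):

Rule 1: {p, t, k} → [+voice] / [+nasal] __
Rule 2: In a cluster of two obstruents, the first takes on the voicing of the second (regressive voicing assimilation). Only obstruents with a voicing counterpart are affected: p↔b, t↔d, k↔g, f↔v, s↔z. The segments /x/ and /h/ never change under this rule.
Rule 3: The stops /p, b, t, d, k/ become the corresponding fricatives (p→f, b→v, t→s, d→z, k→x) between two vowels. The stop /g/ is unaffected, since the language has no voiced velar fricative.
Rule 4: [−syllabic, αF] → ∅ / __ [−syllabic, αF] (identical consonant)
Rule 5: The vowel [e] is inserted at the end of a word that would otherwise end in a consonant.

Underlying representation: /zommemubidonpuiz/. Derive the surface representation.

zomemuvizonbuize

Rule 1 (post-nasal voicing): /p/ is a voiceless stop immediately after the nasal /n/, so it voices to [b]. /zommemubidonpuiz/ → zommemubidonbuiz.
Rule 2 (regressive voicing assimilation): no segment meets the environment; /zommemubidonbuiz/ is unchanged.
Rule 3 (intervocalic spirantization): /b/ is a stop between vowels /u/ and /i/, so it spirantizes to the fricative [v]. /d/ is a stop between vowels /i/ and /o/, so it spirantizes to the fricative [z]. /zommemubidonbuiz/ → zommemuvizonbuiz.
Rule 4 (degemination): /mm/ is a geminate; the first /m/ deletes. /zommemuvizonbuiz/ → zomemuvizonbuiz.
Rule 5 (final e-epenthesis): the form ends in the consonant /z/, so [e] is inserted word-finally. /zomemuvizonbuiz/ → zomemuvizonbuize.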